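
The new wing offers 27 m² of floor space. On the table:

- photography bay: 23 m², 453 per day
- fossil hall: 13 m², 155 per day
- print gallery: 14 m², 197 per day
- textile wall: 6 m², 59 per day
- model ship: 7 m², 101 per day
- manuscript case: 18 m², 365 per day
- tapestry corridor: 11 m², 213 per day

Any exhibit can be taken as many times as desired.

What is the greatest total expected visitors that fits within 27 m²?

Model ship + manuscript case uses 25 of the 27 m² and totals 466.
The spare 2 m² is too small for any remaining exhibit, and no exchange beats 466.

466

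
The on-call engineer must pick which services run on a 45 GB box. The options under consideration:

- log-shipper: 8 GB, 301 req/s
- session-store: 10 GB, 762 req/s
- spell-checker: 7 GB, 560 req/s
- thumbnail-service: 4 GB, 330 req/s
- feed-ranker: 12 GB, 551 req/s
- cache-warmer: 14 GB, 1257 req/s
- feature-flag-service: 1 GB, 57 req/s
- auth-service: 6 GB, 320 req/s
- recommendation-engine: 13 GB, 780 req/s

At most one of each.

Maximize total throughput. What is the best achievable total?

By throughput per GB: cache-warmer 89.79, thumbnail-service 82.50, spell-checker 80.00, session-store 76.20 lead.
Taking the top-ratio services first gives session-store + spell-checker + thumbnail-service + cache-warmer + feature-flag-service + auth-service for 3286 (42 GB).
Dropping thumbnail-service and auth-service frees 10 GB; slotting in recommendation-engine (13 GB) lifts the total to 3416 at 45 GB.

3416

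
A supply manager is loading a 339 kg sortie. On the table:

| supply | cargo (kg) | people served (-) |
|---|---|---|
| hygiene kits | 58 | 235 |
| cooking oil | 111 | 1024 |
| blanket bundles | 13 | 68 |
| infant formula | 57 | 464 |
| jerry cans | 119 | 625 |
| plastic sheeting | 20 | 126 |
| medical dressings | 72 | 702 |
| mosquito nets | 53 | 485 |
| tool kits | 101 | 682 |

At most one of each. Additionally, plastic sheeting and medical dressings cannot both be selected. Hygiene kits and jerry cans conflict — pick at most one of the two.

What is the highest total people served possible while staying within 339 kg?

2893

Cooking oil + medical dressings + mosquito nets + tool kits uses 337 of the 339 kg and totals 2893.
An exhaustive check of the 512 subsets confirms 2893.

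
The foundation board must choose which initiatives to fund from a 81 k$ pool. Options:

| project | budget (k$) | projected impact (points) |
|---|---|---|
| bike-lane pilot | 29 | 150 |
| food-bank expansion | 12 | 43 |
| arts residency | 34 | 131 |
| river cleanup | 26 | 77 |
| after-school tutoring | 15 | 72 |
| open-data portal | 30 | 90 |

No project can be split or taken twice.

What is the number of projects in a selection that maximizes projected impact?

Best achievable projected impact is 353.
For example bike-lane pilot + arts residency + after-school tutoring achieves it, using 78 k$.
Every optimal selection uses 3 projects.

3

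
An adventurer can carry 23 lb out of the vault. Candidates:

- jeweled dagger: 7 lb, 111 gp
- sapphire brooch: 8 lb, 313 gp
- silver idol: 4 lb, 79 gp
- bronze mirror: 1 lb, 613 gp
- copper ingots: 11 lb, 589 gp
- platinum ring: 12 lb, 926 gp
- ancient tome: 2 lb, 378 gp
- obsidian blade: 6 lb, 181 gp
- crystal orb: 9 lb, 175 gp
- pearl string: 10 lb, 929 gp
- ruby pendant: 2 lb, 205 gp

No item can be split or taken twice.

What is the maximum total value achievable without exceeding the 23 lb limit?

2468

Greedy by ratio would take sapphire brooch + bronze mirror + ancient tome + pearl string + ruby pendant: 23 lb used, total 2438.
The 12 lb tied up in sapphire brooch and ancient tome and ruby pendant is better spent on platinum ring — total rises to 2468 (23 lb).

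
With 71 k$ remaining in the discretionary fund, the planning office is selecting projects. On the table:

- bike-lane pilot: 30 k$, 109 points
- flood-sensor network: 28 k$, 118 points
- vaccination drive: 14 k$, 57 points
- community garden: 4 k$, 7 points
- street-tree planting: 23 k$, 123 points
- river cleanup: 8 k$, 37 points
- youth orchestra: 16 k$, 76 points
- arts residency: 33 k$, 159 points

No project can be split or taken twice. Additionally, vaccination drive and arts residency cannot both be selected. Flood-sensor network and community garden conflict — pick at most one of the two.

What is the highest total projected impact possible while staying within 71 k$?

326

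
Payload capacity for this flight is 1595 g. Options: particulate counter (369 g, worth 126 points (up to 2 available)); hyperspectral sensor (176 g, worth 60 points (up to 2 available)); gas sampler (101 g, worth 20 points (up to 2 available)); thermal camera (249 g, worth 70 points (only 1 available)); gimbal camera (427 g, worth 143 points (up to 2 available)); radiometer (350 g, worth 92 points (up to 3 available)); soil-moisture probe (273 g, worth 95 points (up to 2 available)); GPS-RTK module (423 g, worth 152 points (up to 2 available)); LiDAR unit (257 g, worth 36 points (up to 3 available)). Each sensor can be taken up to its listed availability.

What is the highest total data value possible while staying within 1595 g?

A density-first pass picks hyperspectral sensor + 2×soil-moisture probe + 2×GPS-RTK module — 554 at 1568 g.
Replace hyperspectral sensor and 2×soil-moisture probe with 2×particulate counter: the trade gains 2 net, giving 556 at 1584 g.
No other feasible combination exceeds 556.

556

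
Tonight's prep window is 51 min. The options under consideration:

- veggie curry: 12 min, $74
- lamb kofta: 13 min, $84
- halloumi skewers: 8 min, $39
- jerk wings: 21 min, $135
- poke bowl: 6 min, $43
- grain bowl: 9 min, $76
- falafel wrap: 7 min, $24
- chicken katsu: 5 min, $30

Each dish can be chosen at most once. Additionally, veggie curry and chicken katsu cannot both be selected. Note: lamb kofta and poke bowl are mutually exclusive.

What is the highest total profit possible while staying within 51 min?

Taking lamb kofta + halloumi skewers + jerk wings + grain bowl: 51 min used, 334 in profit.
The closest alternative, veggie curry + jerk wings + poke bowl + grain bowl, reaches only 328.

334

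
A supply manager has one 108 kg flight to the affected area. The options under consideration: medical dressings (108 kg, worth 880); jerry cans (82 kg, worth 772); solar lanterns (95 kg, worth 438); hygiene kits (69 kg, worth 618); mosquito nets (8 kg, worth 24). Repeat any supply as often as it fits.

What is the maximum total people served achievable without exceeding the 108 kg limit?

Greedy by ratio would take jerry cans + 3×mosquito nets: 106 kg used, total 844.
The 106 kg tied up in jerry cans and 3×mosquito nets is better spent on medical dressings — total rises to 880 (108 kg).
Every other selection either busts 108 kg or fails to beat 880.

880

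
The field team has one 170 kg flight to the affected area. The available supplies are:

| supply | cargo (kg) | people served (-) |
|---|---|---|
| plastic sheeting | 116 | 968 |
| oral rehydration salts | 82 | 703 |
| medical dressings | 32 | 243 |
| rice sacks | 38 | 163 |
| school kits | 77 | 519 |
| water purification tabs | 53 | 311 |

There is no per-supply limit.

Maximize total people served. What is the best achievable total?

Ranking by ratio (people served/kg): oral rehydration salts 8.57, plastic sheeting 8.34, medical dressings 7.59.
Best packing: 2×oral rehydration salts — 164 kg, 1406 total.
That's the maximum — no swap from here does better than 1406.

1406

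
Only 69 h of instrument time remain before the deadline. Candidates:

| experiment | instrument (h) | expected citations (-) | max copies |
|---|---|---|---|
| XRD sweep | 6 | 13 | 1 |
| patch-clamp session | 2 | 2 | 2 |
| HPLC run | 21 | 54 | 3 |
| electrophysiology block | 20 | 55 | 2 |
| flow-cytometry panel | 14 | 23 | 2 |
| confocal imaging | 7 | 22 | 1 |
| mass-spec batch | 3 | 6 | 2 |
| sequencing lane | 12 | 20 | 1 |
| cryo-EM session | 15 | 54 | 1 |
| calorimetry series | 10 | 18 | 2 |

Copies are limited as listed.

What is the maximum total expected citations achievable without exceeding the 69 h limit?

By expected citations per h: cryo-EM session 3.60, confocal imaging 3.14, electrophysiology block 2.75 lead.
Taking XRD sweep + 2×electrophysiology block + confocal imaging + cryo-EM session: 68 h used, 199 in expected citations.
That's the maximum — no swap from here does better than 199.

199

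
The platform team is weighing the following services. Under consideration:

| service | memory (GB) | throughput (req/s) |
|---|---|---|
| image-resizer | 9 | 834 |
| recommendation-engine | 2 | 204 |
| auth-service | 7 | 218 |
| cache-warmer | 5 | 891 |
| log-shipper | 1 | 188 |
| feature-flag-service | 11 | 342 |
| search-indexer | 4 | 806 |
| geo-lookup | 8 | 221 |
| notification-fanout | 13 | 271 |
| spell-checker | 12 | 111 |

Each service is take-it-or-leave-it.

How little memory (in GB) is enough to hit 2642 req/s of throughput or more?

19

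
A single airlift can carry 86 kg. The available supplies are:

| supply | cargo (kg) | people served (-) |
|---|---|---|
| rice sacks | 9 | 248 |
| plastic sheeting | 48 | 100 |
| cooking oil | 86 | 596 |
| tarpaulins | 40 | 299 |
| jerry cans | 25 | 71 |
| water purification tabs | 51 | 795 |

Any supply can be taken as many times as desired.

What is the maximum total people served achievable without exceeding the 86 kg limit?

9×rice sacks uses 81 of the 86 kg and totals 2232.
That's the maximum — no swap from here does better than 2232.

2232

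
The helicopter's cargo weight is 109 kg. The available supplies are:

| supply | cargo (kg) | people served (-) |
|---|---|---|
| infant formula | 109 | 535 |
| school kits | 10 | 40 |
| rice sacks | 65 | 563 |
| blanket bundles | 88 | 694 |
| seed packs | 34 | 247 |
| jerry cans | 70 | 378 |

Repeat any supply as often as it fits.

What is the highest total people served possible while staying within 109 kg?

Taking school kits + rice sacks + seed packs: 109 kg used, 850 in people served.

850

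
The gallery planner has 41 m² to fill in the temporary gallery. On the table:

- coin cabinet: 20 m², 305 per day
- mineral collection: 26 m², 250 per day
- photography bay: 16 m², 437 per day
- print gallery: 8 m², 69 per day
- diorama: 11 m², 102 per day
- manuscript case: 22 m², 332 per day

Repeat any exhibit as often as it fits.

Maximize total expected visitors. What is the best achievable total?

943

The ratio ordering already packs tightly: 2×photography bay + print gallery, 40 m², 943.
Every other selection either busts 41 m² or fails to beat 943.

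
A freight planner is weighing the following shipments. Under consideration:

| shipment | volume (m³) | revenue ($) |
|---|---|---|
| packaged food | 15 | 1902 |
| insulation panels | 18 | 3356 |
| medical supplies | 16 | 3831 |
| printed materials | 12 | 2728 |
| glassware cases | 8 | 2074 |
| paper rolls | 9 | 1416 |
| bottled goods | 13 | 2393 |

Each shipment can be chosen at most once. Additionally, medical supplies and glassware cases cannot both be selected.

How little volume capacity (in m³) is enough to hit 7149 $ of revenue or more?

Look for the lowest-volume combination reaching 7149.
Taking printed materials + glassware cases + bottled goods gives 7195 (≥ 7149) for 33 m³.
Below 33 m³ the best achievable stays under 7149.

33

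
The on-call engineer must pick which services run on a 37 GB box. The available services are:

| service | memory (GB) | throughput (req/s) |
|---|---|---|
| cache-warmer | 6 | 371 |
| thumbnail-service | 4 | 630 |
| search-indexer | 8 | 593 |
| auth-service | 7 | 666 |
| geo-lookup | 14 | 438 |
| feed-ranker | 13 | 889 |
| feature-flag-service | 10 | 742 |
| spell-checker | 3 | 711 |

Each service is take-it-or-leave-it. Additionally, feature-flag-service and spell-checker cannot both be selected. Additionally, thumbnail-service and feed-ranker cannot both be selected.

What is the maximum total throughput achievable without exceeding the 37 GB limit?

Density check — spell-checker 237.00, thumbnail-service 157.50, auth-service 95.14 are the best per GB.
Taking cache-warmer + search-indexer + auth-service + feed-ranker + spell-checker: 37 GB used, 3230 in throughput.

3230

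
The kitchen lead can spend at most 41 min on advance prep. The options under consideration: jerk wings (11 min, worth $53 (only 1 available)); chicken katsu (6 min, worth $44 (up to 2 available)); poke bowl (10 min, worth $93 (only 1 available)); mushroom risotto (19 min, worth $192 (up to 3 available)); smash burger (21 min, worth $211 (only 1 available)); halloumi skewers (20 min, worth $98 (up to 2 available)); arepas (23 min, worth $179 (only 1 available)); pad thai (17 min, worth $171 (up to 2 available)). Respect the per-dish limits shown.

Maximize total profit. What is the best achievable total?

Filling by ratio: 2×mushroom risotto for 384, with 3 min left unused.
Replace mushroom risotto with smash burger: the trade gains 19 net, giving 403 at 40 min.

403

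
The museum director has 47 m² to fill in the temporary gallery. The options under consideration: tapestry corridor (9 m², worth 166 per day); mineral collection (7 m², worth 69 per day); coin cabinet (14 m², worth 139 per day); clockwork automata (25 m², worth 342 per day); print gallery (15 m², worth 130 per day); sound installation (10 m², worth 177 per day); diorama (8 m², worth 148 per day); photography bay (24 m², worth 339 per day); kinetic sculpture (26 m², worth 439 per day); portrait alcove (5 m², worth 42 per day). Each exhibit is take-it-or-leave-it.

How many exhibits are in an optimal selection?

3

The maximum expected visitors within 47 m² is 782.
For example tapestry corridor + sound installation + kinetic sculpture achieves it, using 45 m².
Any selection reaching 782 contains exactly 3 exhibits.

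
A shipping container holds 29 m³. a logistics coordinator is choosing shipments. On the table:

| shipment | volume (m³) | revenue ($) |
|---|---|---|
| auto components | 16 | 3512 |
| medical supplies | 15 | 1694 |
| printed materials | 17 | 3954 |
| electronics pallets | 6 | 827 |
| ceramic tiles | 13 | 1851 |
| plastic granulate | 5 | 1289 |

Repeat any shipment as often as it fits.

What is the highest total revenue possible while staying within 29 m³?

Filling by ratio: 5×plastic granulate for 6445, with 4 m³ left unused.
The 15 m³ tied up in 3×plastic granulate is better spent on printed materials — total rises to 6532 (27 m³).

6532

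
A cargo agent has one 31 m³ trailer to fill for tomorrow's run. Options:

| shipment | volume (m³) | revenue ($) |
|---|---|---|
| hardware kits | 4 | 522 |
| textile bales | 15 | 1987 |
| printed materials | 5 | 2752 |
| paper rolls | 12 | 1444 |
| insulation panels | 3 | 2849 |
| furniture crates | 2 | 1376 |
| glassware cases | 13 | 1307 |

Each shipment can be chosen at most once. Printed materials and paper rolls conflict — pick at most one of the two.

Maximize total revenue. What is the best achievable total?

Hardware kits + textile bales + printed materials + insulation panels + furniture crates uses 29 of the 31 m³ and totals 9486.

9486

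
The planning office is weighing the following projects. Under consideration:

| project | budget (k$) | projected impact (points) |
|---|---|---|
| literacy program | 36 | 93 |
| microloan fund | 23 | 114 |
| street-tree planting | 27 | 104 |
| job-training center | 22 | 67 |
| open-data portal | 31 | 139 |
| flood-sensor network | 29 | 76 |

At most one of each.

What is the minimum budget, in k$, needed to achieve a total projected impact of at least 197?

Look for the lowest-budget combination reaching 197.
microloan fund + street-tree planting reaches 218 using 50 k$.
Any bundle with less than 50 k$ falls short of 197.

50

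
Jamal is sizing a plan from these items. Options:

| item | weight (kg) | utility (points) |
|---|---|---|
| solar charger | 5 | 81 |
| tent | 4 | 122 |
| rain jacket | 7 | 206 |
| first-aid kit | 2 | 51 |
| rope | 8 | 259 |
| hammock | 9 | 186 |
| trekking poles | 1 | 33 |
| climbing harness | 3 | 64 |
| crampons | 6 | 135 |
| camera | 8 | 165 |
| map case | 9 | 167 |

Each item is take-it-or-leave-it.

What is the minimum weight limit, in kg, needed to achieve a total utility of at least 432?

Look for the lowest-weight combination reaching 432.
tent + first-aid kit + rope reaches 432 using 14 kg.
No combination under 14 kg hits 432.

14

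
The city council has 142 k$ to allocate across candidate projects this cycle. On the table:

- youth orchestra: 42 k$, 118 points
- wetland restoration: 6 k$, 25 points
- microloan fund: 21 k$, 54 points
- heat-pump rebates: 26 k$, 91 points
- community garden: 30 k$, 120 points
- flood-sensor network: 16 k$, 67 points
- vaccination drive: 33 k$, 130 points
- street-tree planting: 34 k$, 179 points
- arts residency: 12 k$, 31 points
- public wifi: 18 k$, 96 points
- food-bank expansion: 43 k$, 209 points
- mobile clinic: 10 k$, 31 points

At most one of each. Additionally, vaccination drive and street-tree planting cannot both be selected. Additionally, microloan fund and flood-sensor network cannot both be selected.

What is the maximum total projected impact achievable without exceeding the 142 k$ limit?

By projected impact per k$: public wifi 5.33, street-tree planting 5.26, food-bank expansion 4.86 lead.
Filling by ratio: wetland restoration + flood-sensor network + street-tree planting + arts residency + public wifi + food-bank expansion + mobile clinic for 638, with 3 k$ left unused.
The 28 k$ tied up in wetland restoration and arts residency and mobile clinic is better spent on community garden — total rises to 671 (141 k$).
Runner-up wetland restoration + community garden + street-tree planting + public wifi + food-bank expansion + mobile clinic tops out at 660.

671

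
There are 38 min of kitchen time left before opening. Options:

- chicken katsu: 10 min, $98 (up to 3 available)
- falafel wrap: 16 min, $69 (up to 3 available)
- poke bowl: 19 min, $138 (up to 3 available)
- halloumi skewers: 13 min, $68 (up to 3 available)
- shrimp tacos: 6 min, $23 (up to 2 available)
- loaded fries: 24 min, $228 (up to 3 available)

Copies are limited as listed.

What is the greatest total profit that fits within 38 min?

Density check — chicken katsu 9.80, loaded fries 9.50, poke bowl 7.26, halloumi skewers 5.23 are the best per min.
The ratio heuristic lands on 3×chicken katsu + shrimp tacos (317) but leaves 2 min idle.
The 26 min tied up in 2×chicken katsu and shrimp tacos is better spent on loaded fries — total rises to 326 (34 min).

326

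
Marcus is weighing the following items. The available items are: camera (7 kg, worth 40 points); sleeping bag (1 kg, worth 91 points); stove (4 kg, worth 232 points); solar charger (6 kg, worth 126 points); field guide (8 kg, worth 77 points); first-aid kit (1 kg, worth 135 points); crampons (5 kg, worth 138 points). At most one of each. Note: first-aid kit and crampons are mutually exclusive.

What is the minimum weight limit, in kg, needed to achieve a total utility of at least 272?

5

Need the lightest bundle worth ≥ 272.
Taking sleeping bag + stove gives 323 (≥ 272) for 5 kg.
Any bundle with less than 5 kg falls short of 272.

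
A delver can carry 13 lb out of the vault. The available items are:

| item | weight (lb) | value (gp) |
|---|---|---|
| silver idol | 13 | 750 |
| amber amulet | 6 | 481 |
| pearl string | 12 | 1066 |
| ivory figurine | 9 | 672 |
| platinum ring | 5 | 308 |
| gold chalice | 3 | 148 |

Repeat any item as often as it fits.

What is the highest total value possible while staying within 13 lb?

1066

Ranking by ratio (value/lb): pearl string 88.83, amber amulet 80.17, ivory figurine 74.67, platinum ring 61.60.
Pearl string uses 12 of the 13 lb and totals 1066.
Nothing else within 13 lb beats 1066.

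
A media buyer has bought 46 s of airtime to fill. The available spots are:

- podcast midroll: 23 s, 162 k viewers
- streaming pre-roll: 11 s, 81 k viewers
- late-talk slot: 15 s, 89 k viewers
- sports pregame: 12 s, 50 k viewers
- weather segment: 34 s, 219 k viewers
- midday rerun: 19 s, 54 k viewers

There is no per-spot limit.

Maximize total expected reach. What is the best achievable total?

324

Best packing: 2×podcast midroll — 46 s, 324 total.
No other feasible combination exceeds 324.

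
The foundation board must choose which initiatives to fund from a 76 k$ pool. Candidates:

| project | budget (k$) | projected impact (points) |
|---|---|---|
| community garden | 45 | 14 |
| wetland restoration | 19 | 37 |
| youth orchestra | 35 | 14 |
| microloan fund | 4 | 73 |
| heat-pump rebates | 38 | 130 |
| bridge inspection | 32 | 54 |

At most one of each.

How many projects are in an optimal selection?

3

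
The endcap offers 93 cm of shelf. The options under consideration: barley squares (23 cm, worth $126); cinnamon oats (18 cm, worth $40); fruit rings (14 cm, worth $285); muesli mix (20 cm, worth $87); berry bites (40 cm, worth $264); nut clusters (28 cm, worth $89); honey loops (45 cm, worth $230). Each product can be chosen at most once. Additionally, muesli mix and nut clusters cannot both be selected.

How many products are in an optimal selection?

Best achievable weekly sales is 676.
For example cinnamon oats + fruit rings + muesli mix + berry bites achieves it, using 92 cm.
Every optimal selection uses 4 products.

4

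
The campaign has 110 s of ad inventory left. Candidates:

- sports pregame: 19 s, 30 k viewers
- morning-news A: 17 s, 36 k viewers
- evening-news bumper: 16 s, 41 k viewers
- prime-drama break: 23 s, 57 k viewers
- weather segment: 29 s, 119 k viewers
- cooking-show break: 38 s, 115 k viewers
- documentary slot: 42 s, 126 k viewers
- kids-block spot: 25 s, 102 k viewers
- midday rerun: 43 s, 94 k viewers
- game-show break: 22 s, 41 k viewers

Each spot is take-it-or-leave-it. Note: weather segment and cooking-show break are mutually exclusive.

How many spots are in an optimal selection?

5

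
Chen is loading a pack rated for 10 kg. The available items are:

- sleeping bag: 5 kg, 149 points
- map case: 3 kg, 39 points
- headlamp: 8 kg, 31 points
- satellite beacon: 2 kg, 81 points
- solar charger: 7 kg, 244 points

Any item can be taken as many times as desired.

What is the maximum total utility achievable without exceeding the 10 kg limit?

Best packing: 5×satellite beacon — 10 kg, 405 total.

405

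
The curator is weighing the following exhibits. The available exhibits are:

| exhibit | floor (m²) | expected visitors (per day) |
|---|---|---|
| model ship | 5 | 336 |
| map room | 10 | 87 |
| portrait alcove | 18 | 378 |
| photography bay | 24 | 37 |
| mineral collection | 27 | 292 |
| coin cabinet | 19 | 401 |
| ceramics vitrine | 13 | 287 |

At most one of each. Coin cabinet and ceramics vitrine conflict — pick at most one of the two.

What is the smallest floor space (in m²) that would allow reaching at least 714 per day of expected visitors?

23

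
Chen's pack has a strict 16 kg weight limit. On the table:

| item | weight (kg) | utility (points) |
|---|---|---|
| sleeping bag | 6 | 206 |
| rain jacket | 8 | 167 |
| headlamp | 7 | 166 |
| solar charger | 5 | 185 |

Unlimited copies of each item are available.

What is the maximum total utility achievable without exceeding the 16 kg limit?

576

A density-first pass picks 3×solar charger — 555 at 15 kg.
The 5 kg tied up in solar charger is better spent on sleeping bag — total rises to 576 (16 kg).
That's the maximum — no swap from here does better than 576.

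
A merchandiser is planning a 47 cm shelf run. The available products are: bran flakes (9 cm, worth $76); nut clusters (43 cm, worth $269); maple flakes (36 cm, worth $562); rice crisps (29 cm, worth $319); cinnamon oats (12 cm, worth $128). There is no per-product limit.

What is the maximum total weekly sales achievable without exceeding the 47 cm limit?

Density check — maple flakes 15.61, rice crisps 11.00, cinnamon oats 10.67 are the best per cm.
Best packing: bran flakes + maple flakes — 45 cm, 638 total.

638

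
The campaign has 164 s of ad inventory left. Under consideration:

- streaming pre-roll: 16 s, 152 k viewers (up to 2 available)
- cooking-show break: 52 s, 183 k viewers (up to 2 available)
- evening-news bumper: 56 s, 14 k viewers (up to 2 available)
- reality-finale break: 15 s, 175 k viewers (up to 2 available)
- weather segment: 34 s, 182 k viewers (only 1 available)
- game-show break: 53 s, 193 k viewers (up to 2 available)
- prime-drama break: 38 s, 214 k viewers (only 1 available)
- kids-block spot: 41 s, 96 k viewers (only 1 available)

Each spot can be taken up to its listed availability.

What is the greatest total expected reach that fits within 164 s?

By expected reach per s: reality-finale break 11.67, streaming pre-roll 9.50, prime-drama break 5.63 lead.
A density-first pass picks 2×streaming pre-roll + 2×reality-finale break + weather segment + prime-drama break — 1050 at 134 s.
Replace weather segment with game-show break: the trade gains 11 net, giving 1061 at 153 s.
Nothing else within 164 s beats 1061.

1061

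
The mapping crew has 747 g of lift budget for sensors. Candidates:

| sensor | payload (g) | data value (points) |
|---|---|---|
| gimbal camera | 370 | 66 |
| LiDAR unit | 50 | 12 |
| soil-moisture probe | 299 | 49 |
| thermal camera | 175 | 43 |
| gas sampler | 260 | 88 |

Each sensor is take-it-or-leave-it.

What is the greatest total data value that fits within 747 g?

180

Taking the top-ratio sensors first gives LiDAR unit + thermal camera + gas sampler for 143 (485 g).
Replace LiDAR unit with soil-moisture probe: the trade gains 37 net, giving 180 at 734 g.
No other feasible combination exceeds 180.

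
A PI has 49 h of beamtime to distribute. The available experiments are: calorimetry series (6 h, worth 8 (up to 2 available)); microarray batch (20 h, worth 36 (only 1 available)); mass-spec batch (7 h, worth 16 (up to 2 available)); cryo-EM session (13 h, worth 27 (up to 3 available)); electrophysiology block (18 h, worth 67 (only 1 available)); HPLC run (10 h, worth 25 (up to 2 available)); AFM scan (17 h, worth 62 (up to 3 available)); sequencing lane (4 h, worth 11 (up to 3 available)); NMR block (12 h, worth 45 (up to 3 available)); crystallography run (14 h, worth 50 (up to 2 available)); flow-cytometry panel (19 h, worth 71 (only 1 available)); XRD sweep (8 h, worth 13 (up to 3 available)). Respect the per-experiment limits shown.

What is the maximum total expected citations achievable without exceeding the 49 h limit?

183

Ranking by ratio (expected citations/h): NMR block 3.75, flow-cytometry panel 3.74, electrophysiology block 3.72, AFM scan 3.65.
Filling by ratio: 3×sequencing lane + 3×NMR block for 168, with 1 h left unused.
Replace 3×sequencing lane and 2×NMR block with electrophysiology block + flow-cytometry panel: the trade gains 15 net, giving 183 at 49 h.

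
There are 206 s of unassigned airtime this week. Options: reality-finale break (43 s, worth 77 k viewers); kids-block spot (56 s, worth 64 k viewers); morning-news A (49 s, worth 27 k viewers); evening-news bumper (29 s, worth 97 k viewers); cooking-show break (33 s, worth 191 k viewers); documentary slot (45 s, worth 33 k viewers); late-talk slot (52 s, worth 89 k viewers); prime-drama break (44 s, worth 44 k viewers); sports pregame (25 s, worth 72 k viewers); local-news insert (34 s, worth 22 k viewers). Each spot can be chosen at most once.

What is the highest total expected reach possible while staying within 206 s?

Taking reality-finale break + evening-news bumper + cooking-show break + late-talk slot + sports pregame: 182 s used, 526 in expected reach.

526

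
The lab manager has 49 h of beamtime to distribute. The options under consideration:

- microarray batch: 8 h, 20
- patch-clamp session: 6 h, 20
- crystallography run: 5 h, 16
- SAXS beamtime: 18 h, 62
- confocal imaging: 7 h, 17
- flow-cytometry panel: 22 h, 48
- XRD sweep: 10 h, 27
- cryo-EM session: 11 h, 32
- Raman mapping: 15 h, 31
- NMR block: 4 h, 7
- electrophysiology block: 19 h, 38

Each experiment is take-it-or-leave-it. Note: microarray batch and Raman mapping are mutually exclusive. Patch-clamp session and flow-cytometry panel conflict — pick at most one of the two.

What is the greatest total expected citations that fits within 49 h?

Density check — SAXS beamtime 3.44, patch-clamp session 3.33, crystallography run 3.20, cryo-EM session 2.91 are the best per h.
The ratio ordering already packs tightly: microarray batch + patch-clamp session + crystallography run + SAXS beamtime + cryo-EM session, 48 h, 150.
Next best is patch-clamp session + SAXS beamtime + XRD sweep + cryo-EM session + NMR block at 148 (49 h) — short by 2.

150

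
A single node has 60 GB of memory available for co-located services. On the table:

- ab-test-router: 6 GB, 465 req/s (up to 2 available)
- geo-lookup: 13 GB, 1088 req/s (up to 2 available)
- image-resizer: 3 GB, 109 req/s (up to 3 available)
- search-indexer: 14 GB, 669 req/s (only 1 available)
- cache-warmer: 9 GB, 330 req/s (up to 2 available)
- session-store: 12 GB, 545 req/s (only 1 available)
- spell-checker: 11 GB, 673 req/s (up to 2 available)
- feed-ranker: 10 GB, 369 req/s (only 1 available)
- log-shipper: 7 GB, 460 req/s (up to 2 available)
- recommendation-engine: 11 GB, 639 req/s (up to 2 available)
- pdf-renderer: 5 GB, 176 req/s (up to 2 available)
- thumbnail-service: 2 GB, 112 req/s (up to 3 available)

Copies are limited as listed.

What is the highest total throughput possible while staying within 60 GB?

4463

A density-first pass picks 2×ab-test-router + 2×geo-lookup + 2×log-shipper + 3×thumbnail-service — 4362 at 58 GB.
Dropping log-shipper and thumbnail-service frees 9 GB; slotting in spell-checker (11 GB) lifts the total to 4463 at 60 GB.
Nothing else within 60 GB beats 4463.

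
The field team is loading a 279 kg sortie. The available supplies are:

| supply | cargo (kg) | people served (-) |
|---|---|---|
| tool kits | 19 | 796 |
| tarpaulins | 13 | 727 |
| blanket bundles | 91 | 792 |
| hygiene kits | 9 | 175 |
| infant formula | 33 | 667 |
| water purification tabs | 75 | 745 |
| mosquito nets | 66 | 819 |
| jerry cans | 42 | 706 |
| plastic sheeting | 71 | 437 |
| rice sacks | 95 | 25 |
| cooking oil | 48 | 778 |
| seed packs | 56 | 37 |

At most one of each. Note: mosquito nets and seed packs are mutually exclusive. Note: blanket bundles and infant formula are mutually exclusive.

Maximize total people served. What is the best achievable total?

Greedy by ratio would take tool kits + tarpaulins + hygiene kits + infant formula + mosquito nets + jerry cans + cooking oil: 230 kg used, total 4668.
The 33 kg tied up in infant formula is better spent on water purification tabs — total rises to 4746 (272 kg).
Next best is tool kits + tarpaulins + hygiene kits + infant formula + water purification tabs + mosquito nets + cooking oil at 4707 (263 kg) — short by 39.

4746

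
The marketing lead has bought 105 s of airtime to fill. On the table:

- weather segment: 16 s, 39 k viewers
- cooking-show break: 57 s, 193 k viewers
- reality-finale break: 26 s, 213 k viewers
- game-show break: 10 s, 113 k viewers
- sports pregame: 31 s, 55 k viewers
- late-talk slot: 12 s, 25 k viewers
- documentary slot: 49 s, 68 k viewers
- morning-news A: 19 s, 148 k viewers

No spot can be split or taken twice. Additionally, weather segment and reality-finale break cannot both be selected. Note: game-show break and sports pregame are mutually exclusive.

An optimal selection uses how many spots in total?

3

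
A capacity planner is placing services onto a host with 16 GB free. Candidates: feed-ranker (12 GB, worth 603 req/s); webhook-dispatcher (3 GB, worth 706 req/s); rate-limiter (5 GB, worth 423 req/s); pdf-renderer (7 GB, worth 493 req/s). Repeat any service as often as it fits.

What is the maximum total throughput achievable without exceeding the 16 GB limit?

3530

Best packing: 5×webhook-dispatcher — 15 GB, 3530 total.
Every other selection either busts 16 GB or fails to beat 3530.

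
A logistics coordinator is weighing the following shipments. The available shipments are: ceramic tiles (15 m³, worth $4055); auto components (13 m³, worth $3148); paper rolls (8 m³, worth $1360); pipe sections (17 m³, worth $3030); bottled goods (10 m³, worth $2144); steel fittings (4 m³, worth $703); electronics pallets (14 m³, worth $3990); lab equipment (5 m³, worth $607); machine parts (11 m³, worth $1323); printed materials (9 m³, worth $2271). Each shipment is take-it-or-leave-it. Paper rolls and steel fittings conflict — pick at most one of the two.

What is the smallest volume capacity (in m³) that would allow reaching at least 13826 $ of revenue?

Look for the lowest-volume combination reaching 13826.
Taking ceramic tiles + auto components + steel fittings + electronics pallets + printed materials gives 14167 (≥ 13826) for 55 m³.
Any bundle with less than 55 m³ falls short of 13826.

55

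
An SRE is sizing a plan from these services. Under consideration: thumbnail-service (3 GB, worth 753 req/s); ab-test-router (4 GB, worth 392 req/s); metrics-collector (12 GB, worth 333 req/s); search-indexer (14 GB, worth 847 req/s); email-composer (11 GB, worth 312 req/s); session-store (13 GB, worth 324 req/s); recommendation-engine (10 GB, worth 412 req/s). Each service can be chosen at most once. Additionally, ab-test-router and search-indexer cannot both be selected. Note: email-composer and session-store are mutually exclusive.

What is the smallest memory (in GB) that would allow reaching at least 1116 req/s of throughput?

Need the lightest bundle worth ≥ 1116.
thumbnail-service + ab-test-router: 1145 throughput at 7 GB.
Below 7 GB the best achievable stays under 1116.

7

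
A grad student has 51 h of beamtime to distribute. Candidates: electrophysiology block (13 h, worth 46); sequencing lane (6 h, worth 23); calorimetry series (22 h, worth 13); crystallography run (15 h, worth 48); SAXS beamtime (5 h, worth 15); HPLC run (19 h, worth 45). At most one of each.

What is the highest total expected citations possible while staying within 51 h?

139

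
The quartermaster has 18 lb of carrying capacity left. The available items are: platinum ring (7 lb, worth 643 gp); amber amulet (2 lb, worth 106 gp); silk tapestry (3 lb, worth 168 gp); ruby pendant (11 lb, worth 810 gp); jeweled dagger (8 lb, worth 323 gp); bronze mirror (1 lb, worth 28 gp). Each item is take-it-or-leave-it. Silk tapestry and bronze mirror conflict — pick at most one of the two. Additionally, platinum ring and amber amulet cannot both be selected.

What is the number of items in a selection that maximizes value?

Optimal total is 1453.
One optimal bundle: platinum ring + ruby pendant (18 lb).
Every optimal selection uses 2 items.

2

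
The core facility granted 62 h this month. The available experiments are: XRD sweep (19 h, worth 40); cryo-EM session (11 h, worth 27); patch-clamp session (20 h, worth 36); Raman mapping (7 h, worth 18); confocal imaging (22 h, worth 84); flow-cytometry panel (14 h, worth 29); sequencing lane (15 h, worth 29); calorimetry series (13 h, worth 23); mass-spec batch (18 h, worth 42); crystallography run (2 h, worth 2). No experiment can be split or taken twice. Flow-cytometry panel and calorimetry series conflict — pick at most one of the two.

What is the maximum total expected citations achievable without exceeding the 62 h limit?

Raman mapping + confocal imaging + flow-cytometry panel + mass-spec batch uses 61 of the 62 h and totals 173.
Raman mapping + confocal imaging + sequencing lane + mass-spec batch (62 h) also reaches 173 — a tie, but nothing goes higher.

173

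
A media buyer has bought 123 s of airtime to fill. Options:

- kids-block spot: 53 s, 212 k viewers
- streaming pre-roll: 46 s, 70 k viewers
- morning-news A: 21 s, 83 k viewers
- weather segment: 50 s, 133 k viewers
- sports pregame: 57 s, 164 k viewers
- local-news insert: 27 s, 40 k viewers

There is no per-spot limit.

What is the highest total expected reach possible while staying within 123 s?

461

Taking the top-ratio spots first gives 2×kids-block spot for 424 (106 s).
Dropping kids-block spot frees 53 s; slotting in 3×morning-news A (63 s) lifts the total to 461 at 116 s.
No other feasible combination exceeds 461.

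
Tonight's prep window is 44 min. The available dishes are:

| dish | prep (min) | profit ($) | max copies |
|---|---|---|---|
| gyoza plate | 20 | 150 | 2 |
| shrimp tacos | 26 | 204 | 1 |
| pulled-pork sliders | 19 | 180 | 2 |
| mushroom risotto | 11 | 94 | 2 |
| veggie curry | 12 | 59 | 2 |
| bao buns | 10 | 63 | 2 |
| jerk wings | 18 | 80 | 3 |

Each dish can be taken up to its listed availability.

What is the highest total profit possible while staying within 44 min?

368

Ranking by ratio (profit/min): pulled-pork sliders 9.47, mushroom risotto 8.55, shrimp tacos 7.85.
Filling by ratio: 2×pulled-pork sliders for 360, with 6 min left unused.
Replace pulled-pork sliders with 2×mushroom risotto: the trade gains 8 net, giving 368 at 41 min.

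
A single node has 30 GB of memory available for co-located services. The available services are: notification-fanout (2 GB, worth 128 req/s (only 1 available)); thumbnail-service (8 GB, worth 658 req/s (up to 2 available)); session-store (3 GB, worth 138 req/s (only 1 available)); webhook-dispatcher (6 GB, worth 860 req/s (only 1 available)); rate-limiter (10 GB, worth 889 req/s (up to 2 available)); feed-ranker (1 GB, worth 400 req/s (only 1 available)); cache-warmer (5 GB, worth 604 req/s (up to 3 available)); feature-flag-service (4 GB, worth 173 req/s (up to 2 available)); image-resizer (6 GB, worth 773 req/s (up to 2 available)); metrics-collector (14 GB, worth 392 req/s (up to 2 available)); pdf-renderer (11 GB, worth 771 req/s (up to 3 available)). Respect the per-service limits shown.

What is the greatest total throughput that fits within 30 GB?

4014

Taking webhook-dispatcher + feed-ranker + 2×cache-warmer + 2×image-resizer: 29 GB used, 4014 in throughput.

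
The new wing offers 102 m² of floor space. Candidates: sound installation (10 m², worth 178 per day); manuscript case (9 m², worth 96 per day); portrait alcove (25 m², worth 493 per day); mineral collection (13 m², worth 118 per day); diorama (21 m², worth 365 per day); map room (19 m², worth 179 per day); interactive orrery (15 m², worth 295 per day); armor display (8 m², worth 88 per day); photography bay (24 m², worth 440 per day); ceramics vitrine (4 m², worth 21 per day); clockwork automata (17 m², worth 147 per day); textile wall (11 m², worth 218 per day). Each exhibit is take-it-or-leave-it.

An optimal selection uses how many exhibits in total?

6

Best achievable expected visitors is 1832.
For example portrait alcove + diorama + interactive orrery + photography bay + ceramics vitrine + textile wall achieves it, using 100 m².
Any selection reaching 1832 contains exactly 6 exhibits.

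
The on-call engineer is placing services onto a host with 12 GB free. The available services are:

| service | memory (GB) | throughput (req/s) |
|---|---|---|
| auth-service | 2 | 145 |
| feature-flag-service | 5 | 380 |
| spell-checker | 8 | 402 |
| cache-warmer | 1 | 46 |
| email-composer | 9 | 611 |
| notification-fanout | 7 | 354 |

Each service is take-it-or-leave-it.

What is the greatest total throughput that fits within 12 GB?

802

Density check — feature-flag-service 76.00, auth-service 72.50, email-composer 67.89 are the best per GB.
Filling by ratio: auth-service + feature-flag-service + cache-warmer for 571, with 4 GB left unused.
Replace feature-flag-service with email-composer: the trade gains 231 net, giving 802 at 12 GB.
An exhaustive check of the 64 subsets confirms 802.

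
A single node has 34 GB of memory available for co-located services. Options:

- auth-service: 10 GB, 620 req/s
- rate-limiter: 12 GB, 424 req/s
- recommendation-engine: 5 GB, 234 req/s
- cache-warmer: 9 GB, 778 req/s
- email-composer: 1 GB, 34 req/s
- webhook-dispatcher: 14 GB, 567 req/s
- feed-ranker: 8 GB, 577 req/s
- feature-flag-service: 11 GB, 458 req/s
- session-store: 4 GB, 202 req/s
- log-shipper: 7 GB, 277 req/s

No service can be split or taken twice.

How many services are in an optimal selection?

4

Best achievable throughput is 2252.
auth-service + cache-warmer + feed-ranker + log-shipper hits 2252 at 34 GB.
Every optimal selection uses 4 services.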